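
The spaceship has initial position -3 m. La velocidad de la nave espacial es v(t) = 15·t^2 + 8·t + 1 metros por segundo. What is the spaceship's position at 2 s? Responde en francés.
Nous devons intégrer notre équation de la vitesse v(t) = 15·t^2 + 8·t + 1 1 fois. En intégrant la vitesse et en utilisant la condition initiale x(0) = -3, nous obtenons x(t) = 5·t^3 + 4·t^2 + t - 3. Nous avons la position x(t) = 5·t^3 + 4·t^2 + t - 3. En substituant t = 2: x(2) = 55.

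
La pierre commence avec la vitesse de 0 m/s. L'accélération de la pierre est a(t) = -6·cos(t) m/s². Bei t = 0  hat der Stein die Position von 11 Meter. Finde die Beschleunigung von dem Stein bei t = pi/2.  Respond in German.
Wir haben die Beschleunigung a(t) = -6·cos(t). Durch Einsetzen von t = pi/2: a(pi/2) = 0.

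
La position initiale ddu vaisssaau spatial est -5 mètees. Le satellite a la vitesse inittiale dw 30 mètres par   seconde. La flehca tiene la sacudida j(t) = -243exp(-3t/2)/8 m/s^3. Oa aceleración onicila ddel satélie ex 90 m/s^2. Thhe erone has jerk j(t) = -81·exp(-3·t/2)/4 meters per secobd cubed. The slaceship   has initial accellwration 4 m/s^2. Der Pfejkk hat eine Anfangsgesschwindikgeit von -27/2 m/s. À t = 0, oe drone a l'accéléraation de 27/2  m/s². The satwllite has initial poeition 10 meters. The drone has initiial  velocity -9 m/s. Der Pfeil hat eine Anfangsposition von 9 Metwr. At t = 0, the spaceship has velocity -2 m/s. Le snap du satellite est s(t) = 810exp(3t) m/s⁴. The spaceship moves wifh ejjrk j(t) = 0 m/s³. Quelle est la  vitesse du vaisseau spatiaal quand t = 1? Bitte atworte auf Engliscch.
To find the answer, we compute 2 integrals of j(t) = 0. Taking ∫j(t)dt and applying a(0) = 4, we find a(t) = 4. The antiderivative of acceleration, with v(0) = -2, gives velocity: v(t) = 4·t - 2. From the given velocity equation v(t) = 4·t - 2, we substitute t = 1 to get v = 2.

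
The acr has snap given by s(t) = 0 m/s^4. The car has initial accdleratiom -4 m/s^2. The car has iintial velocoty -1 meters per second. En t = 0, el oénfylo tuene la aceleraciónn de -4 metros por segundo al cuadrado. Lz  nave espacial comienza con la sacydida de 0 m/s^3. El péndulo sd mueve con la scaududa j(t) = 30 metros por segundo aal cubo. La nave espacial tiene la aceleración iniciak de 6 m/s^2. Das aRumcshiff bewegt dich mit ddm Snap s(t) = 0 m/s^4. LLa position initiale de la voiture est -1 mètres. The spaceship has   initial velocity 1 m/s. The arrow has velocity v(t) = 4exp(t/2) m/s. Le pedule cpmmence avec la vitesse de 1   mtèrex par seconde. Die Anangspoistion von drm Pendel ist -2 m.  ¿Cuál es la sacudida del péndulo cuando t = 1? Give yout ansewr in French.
Nous avons le jerk j(t) = 30. En substituant t = 1: j(1) = 30.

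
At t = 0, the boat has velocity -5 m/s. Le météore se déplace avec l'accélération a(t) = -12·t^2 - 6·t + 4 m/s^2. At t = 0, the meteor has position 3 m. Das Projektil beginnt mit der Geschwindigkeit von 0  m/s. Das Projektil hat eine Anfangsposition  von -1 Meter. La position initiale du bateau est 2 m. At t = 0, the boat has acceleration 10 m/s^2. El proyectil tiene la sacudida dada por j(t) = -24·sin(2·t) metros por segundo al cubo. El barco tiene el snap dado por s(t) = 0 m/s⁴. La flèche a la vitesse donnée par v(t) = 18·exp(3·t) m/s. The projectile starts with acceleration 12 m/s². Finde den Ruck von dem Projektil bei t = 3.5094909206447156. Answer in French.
De l'équation du jerk j(t) = -24·sin(2·t), nous substituons t = 3.5094909206447156 pour obtenir j = -16.1082680722002.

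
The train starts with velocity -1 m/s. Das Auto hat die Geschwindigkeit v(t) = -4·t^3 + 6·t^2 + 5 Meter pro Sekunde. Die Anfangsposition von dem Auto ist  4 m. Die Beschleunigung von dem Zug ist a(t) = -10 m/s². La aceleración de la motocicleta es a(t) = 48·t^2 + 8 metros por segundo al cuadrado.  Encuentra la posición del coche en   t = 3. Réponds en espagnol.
Partiendo de la velocidad v(t) = -4·t^3 + 6·t^2 + 5, tomamos 1 integral. Tomando ∫v(t)dt y aplicando x(0) = 4, encontramos x(t) = -t^4 + 2·t^3 + 5·t + 4. De la ecuación de la posición x(t) = -t^4 + 2·t^3 + 5·t + 4, sustituimos t = 3 para obtener x = -8.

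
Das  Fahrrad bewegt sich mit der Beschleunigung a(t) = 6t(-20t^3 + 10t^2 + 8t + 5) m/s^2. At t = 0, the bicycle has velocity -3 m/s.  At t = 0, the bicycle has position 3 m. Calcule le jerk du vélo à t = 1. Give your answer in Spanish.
Debemos derivar nuestra ecuación de la aceleración a(t) = 6·t·(-20·t^3 + 10·t^2 + 8·t + 5) 1 vez. Tomando d/dt de a(t), encontramos j(t) = -120·t^3 + 60·t^2 + 6·t·(-60·t^2 + 20·t + 8) + 48·t + 30. Tenemos la sacudida j(t) = -120·t^3 + 60·t^2 + 6·t·(-60·t^2 + 20·t + 8) + 48·t + 30. Sustituyendo t = 1: j(1) = -174.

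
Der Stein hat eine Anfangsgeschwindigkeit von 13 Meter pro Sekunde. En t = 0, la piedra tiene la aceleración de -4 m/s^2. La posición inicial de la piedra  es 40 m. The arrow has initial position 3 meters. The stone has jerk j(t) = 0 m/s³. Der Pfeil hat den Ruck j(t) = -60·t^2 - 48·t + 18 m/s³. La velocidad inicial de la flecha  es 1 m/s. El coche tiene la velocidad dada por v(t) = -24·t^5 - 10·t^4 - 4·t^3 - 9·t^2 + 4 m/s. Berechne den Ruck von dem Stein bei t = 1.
Aus der Gleichung für den Ruck j(t) = 0, setzen wir t = 1 ein und erhalten j = 0.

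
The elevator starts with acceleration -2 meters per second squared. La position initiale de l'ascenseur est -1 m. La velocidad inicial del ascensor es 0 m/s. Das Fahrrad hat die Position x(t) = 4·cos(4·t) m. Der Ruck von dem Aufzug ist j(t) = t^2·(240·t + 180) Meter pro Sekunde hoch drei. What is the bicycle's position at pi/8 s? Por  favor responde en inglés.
Using x(t) = 4·cos(4·t) and substituting t = pi/8, we find x = 0.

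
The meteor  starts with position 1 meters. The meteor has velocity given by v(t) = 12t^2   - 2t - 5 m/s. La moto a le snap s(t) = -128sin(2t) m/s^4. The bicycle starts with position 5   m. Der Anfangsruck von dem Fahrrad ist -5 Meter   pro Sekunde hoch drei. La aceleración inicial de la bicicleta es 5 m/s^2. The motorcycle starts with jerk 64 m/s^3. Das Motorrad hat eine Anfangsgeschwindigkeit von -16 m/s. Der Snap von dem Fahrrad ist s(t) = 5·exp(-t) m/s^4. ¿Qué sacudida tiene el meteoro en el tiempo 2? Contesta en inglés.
To solve this, we need to take 2 derivatives of our velocity equation v(t) = 12·t^2 - 2·t - 5. Differentiating velocity, we get acceleration: a(t) = 24·t - 2. Taking d/dt of a(t), we find j(t) = 24. We have jerk j(t) = 24. Substituting t = 2: j(2) = 24.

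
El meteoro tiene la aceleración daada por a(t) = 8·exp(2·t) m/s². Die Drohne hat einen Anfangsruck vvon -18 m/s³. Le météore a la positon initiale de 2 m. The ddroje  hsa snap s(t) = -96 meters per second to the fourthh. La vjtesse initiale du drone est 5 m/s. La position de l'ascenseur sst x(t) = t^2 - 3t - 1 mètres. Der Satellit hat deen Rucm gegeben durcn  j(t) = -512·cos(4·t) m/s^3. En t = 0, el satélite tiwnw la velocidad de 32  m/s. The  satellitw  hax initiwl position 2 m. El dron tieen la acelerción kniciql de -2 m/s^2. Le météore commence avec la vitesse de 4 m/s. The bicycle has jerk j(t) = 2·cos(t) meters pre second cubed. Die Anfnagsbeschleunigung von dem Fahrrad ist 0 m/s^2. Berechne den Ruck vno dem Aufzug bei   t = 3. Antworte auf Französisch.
Nous devons dériver notre équation de la position x(t) = t^2 - 3·t - 1 3 fois. La dérivée de la position donne la vitesse: v(t) = 2·t - 3. En prenant d/dt de v(t), nous trouvons a(t) = 2. La dérivée de l'accélération donne le jerk: j(t) = 0. Nous avons le jerk j(t) = 0. En substituant t = 3: j(3) = 0.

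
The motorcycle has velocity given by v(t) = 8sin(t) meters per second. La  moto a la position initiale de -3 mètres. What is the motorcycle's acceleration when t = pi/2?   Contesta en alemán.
Ausgehend von der Geschwindigkeit v(t) = 8·sin(t), nehmen wir 1 Ableitung. Durch Ableiten von der Geschwindigkeit erhalten wir die Beschleunigung: a(t) = 8·cos(t). Aus der Gleichung für die Beschleunigung a(t) = 8·cos(t), setzen wir t = pi/2 ein und erhalten a = 0.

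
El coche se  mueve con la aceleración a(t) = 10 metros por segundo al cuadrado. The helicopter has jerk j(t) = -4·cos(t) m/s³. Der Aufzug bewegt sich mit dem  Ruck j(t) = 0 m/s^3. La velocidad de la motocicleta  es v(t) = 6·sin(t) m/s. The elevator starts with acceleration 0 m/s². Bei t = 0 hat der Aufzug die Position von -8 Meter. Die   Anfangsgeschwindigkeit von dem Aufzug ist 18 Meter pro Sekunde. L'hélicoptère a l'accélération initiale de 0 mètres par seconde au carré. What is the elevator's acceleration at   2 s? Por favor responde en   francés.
Nous devons trouver la primitive de notre équation du jerk j(t) = 0 1 fois. En intégrant le jerk et en utilisant la condition initiale a(0) = 0, nous obtenons a(t) = 0. En utilisant a(t) = 0 et en substituant t = 2, nous trouvons a = 0.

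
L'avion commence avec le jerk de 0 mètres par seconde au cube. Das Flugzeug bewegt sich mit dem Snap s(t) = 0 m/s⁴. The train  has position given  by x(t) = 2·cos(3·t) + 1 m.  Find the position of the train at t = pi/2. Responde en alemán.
Aus der Gleichung für die Position x(t) = 2·cos(3·t) + 1, setzen wir t = pi/2 ein und erhalten x = 1.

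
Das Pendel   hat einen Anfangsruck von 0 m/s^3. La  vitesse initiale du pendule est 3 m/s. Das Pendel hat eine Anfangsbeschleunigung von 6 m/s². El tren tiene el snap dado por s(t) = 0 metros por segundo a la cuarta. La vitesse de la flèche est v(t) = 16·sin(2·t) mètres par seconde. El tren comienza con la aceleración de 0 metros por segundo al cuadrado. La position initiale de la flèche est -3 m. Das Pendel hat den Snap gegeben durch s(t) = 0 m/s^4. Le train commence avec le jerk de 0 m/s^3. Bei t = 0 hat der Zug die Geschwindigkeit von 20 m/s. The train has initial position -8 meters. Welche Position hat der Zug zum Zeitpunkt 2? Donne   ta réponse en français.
Pour résoudre ceci, nous devons prendre 4 intégrales de notre équation du snap s(t) = 0. La primitive du snap est le jerk. En utilisant j(0) = 0, nous obtenons j(t) = 0. La primitive du jerk est l'accélération. En utilisant a(0) = 0, nous obtenons a(t) = 0. L'intégrale de l'accélération, avec v(0) = 20, donne la vitesse: v(t) = 20. En prenant ∫v(t)dt et en appliquant x(0) = -8, nous trouvons x(t) = 20·t - 8. Nous avons la position x(t) = 20·t - 8. En substituant t = 2: x(2) = 32.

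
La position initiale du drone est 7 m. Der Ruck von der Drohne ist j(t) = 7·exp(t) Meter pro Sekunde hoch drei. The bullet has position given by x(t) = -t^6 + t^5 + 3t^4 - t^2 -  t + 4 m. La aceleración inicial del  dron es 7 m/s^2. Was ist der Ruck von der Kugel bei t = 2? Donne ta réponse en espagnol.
Para resolver esto, necesitamos tomar 3 derivadas de nuestra ecuación de la posición x(t) = -t^6 + t^5 + 3·t^4 - t^2 - t + 4. Derivando la posición, obtenemos la velocidad: v(t) = -6·t^5 + 5·t^4 + 12·t^3 - 2·t - 1. La derivada de la velocidad da la aceleración: a(t) = -30·t^4 + 20·t^3 + 36·t^2 - 2. La derivada de la aceleración da la sacudida: j(t) = -120·t^3 + 60·t^2 + 72·t. Usando j(t) = -120·t^3 + 60·t^2 + 72·t y sustituyendo t = 2, encontramos j = -576.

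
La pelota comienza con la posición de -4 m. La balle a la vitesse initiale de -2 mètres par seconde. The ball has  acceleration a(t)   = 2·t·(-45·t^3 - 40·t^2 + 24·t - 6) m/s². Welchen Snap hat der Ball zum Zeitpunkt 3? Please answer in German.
Ausgehend von der Beschleunigung a(t) = 2·t·(-45·t^3 - 40·t^2 + 24·t - 6), nehmen wir 2 Ableitungen. Durch Ableiten von der Beschleunigung erhalten wir den Ruck: j(t) = -90·t^3 - 80·t^2 + 2·t·(-135·t^2 - 80·t + 24) + 48·t - 12. Durch Ableiten von dem Ruck erhalten wir den Snap: s(t) = -540·t^2 + 2·t·(-270·t - 80) - 320·t + 96. Wir haben den Snap s(t) = -540·t^2 + 2·t·(-270·t - 80) - 320·t + 96. Durch Einsetzen von t = 3: s(3) = -11064.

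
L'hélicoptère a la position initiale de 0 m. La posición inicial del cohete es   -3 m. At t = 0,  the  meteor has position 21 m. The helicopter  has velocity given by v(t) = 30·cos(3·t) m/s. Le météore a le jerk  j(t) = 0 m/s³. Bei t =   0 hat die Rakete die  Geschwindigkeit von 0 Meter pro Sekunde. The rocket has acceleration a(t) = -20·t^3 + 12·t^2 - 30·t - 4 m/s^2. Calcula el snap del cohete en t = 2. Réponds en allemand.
Wir müssen unsere Gleichung für die Beschleunigung a(t) = -20·t^3 + 12·t^2 - 30·t - 4 2-mal ableiten. Mit d/dt von a(t) finden wir j(t) = -60·t^2 + 24·t - 30. Die Ableitung von dem Ruck ergibt den Snap: s(t) = 24 - 120·t. Wir haben den Snap s(t) = 24 - 120·t. Durch Einsetzen von t = 2: s(2) = -216.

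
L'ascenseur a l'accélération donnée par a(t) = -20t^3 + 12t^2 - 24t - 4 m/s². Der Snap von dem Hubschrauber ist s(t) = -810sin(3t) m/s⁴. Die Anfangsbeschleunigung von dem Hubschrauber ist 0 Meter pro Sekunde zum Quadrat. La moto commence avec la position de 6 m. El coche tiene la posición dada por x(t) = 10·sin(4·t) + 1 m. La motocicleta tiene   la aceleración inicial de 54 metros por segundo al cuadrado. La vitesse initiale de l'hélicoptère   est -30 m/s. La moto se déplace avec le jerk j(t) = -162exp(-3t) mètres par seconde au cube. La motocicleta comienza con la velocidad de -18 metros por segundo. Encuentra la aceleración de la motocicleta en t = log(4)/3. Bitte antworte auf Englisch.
We must find the integral of our jerk equation j(t) = -162·exp(-3·t) 1 time. Finding the integral of j(t) and using a(0) = 54: a(t) = 54·exp(-3·t). From the given acceleration equation a(t) = 54·exp(-3·t), we substitute t = log(4)/3 to get a = 27/2.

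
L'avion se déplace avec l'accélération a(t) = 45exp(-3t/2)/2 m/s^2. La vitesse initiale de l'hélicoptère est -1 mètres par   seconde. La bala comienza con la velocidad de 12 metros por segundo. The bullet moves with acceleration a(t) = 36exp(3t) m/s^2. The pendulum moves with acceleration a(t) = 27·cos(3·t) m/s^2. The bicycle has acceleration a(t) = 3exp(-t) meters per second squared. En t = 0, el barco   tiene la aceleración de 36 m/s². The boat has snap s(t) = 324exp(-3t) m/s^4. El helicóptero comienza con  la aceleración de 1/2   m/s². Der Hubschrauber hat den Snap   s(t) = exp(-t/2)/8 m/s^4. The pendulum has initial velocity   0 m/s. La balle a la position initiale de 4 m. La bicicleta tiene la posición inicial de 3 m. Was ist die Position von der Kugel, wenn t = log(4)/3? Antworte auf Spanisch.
Partiendo de la aceleración a(t) = 36·exp(3·t), tomamos 2 antiderivadas. Tomando ∫a(t)dt y aplicando v(0) = 12, encontramos v(t) = 12·exp(3·t). La antiderivada de la velocidad es la posición. Usando x(0) = 4, obtenemos x(t) = 4·exp(3·t). Usando x(t) = 4·exp(3·t) y sustituyendo t = log(4)/3, encontramos x = 16.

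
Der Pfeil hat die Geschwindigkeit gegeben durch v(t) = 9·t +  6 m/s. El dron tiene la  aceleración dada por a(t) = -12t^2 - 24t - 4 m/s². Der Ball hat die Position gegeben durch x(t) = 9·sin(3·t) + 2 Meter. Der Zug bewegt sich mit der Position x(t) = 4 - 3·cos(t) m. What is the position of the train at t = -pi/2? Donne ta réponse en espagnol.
De la ecuación de la posición x(t) = 4 - 3·cos(t), sustituimos t = -pi/2 para obtener x = 4.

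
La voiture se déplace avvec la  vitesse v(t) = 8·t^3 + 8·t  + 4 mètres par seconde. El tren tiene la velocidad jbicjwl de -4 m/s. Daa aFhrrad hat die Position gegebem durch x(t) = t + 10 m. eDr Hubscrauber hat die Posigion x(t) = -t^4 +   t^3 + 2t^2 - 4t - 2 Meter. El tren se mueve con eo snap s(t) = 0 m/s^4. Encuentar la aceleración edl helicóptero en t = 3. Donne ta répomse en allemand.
Ausgehend von der Position x(t) = -t^4 + t^3 + 2·t^2 - 4·t - 2, nehmen wir 2 Ableitungen. Mit d/dt von x(t) finden wir v(t) = -4·t^3 + 3·t^2 + 4·t - 4. Durch Ableiten von der Geschwindigkeit erhalten wir die Beschleunigung: a(t) = -12·t^2 + 6·t + 4. Aus der Gleichung für die Beschleunigung a(t) = -12·t^2 + 6·t + 4, setzen wir t = 3 ein und erhalten a = -86.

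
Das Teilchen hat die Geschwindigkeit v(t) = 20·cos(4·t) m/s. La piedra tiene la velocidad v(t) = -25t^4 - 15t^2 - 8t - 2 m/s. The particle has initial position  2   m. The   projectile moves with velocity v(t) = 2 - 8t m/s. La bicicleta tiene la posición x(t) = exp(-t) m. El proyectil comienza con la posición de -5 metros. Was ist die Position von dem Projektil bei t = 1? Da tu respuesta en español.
Para resolver esto, necesitamos tomar 1 antiderivada de nuestra ecuación de la velocidad v(t) = 2 - 8·t. La antiderivada de la velocidad es la posición. Usando x(0) = -5, obtenemos x(t) = -4·t^2 + 2·t - 5. De la ecuación de la posición x(t) = -4·t^2 + 2·t - 5, sustituimos t = 1 para obtener x = -7.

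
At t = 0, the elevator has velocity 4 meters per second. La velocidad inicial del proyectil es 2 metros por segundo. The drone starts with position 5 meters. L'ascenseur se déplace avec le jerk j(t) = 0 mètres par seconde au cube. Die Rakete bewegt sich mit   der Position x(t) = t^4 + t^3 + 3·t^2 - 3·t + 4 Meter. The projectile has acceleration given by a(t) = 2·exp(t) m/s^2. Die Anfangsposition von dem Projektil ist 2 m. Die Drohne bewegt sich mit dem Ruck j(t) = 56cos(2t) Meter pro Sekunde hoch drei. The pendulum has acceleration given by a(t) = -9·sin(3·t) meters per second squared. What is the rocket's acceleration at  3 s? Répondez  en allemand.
Ausgehend von der Position x(t) = t^4 + t^3 + 3·t^2 - 3·t + 4, nehmen wir 2 Ableitungen. Durch Ableiten von der Position erhalten wir die Geschwindigkeit: v(t) = 4·t^3 + 3·t^2 + 6·t - 3. Die Ableitung von der Geschwindigkeit ergibt die Beschleunigung: a(t) = 12·t^2 + 6·t + 6. Aus der Gleichung für die Beschleunigung a(t) = 12·t^2 + 6·t + 6, setzen wir t = 3 ein und erhalten a = 132.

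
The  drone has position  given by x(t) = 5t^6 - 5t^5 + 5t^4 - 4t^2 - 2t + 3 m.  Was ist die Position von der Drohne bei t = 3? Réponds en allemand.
Wir haben die Position x(t) = 5·t^6 - 5·t^5 + 5·t^4 - 4·t^2 - 2·t + 3. Durch Einsetzen von t = 3: x(3) = 2796.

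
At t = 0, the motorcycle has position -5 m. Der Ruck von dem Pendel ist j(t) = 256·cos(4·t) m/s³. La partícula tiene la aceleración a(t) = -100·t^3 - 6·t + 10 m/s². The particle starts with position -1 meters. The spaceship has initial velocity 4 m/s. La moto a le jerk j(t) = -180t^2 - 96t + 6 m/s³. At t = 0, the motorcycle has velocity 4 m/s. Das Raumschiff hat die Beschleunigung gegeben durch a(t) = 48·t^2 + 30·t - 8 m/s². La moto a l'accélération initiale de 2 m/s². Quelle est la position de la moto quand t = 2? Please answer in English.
To solve this, we need to take 3 antiderivatives of our jerk equation j(t) = -180·t^2 - 96·t + 6. Integrating jerk and using the initial condition a(0) = 2, we get a(t) = -60·t^3 - 48·t^2 + 6·t + 2. Taking ∫a(t)dt and applying v(0) = 4, we find v(t) = -15·t^4 - 16·t^3 + 3·t^2 + 2·t + 4. Finding the antiderivative of v(t) and using x(0) = -5: x(t) = -3·t^5 - 4·t^4 + t^3 + t^2 + 4·t - 5. From the given position equation x(t) = -3·t^5 - 4·t^4 + t^3 + t^2 + 4·t - 5, we substitute t = 2 to get x = -145.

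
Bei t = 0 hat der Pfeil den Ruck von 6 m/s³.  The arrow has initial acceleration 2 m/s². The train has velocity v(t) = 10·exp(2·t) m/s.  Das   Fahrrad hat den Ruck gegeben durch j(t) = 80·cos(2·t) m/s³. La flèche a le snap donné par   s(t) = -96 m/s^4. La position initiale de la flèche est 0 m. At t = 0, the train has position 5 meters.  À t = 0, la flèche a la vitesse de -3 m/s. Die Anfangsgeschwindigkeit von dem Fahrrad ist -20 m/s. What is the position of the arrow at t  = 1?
We must find the antiderivative of our snap equation s(t) = -96 4 times. Taking ∫s(t)dt and applying j(0) = 6, we find j(t) = 6 - 96·t. Integrating jerk and using the initial condition a(0) = 2, we get a(t) = -48·t^2 + 6·t + 2. The antiderivative of acceleration, with v(0) = -3, gives velocity: v(t) = -16·t^3 + 3·t^2 + 2·t - 3. Finding the antiderivative of v(t) and using x(0) = 0: x(t) = -4·t^4 + t^3 + t^2 - 3·t. We have position x(t) = -4·t^4 + t^3 + t^2 - 3·t. Substituting t = 1: x(1) = -5.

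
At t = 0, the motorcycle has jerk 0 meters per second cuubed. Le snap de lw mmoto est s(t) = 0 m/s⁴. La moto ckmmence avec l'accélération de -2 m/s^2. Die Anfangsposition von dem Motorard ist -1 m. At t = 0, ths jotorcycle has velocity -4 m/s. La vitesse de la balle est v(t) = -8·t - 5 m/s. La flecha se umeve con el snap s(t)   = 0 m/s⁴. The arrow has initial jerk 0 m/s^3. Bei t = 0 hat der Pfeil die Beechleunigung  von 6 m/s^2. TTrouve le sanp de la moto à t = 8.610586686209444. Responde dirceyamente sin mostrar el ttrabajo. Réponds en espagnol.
s(8.610586686209444) = 0.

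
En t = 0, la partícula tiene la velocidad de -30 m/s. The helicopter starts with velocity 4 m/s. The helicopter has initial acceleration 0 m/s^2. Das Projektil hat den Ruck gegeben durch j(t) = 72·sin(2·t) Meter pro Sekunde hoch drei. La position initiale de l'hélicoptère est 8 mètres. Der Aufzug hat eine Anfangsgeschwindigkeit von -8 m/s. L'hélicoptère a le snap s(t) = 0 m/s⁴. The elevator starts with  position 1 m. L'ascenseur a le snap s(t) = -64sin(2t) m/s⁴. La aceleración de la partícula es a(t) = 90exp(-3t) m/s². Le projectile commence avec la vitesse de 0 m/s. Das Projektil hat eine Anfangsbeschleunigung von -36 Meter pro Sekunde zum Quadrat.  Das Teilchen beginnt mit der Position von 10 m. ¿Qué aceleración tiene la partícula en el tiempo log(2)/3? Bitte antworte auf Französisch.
De l'équation de l'accélération a(t) = 90·exp(-3·t), nous substituons t = log(2)/3 pour obtenir a = 45.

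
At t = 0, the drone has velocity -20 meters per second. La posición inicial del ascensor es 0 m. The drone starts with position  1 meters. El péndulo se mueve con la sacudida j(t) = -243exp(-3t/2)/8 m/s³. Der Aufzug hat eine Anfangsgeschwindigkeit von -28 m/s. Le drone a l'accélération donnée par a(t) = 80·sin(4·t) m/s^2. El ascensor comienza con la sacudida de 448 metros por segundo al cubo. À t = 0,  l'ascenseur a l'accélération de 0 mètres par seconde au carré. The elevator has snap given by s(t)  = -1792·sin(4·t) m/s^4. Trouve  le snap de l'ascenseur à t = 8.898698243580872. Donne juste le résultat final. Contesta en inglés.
At t = 8.898698243580872, s = 1542.94955819035.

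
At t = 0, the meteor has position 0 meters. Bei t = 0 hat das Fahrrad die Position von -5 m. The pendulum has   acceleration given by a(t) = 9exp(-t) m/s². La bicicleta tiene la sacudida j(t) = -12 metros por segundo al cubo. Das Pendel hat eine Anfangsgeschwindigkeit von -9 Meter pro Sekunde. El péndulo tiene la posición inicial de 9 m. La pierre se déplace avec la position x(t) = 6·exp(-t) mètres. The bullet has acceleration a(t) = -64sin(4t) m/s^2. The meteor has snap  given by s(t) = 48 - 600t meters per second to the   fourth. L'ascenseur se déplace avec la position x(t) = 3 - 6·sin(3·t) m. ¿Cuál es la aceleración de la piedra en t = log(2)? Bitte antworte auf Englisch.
To solve this, we need to take 2 derivatives of our position equation x(t) = 6·exp(-t). Differentiating position, we get velocity: v(t) = -6·exp(-t). The derivative of velocity gives acceleration: a(t) = 6·exp(-t). From the given acceleration equation a(t) = 6·exp(-t), we substitute t = log(2) to get a = 3.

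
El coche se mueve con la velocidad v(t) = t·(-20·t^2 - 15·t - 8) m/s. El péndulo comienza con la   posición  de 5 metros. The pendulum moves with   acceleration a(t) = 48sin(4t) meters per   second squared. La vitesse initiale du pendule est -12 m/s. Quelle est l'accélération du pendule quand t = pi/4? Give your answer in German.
Wir haben die Beschleunigung a(t) = 48·sin(4·t). Durch Einsetzen von t = pi/4: a(pi/4) = 0.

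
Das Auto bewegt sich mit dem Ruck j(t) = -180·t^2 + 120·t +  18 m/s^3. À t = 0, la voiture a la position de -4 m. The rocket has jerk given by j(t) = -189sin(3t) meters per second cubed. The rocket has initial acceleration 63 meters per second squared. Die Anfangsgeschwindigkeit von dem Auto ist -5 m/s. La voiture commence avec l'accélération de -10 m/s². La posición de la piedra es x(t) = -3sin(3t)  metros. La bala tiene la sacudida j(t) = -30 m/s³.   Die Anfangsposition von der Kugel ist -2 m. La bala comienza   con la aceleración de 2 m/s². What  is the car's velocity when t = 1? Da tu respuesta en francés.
Nous devons intégrer notre équation du jerk j(t) = -180·t^2 + 120·t + 18 2 fois. La primitive du jerk, avec a(0) = -10, donne l'accélération: a(t) = -60·t^3 + 60·t^2 + 18·t - 10. En intégrant l'accélération et en utilisant la condition initiale v(0) = -5, nous obtenons v(t) = -15·t^4 + 20·t^3 + 9·t^2 - 10·t - 5. De l'équation de la vitesse v(t) = -15·t^4 + 20·t^3 + 9·t^2 - 10·t - 5, nous substituons t = 1 pour obtenir v = -1.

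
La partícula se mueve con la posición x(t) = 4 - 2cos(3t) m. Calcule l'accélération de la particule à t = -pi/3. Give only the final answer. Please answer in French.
La réponse est -18.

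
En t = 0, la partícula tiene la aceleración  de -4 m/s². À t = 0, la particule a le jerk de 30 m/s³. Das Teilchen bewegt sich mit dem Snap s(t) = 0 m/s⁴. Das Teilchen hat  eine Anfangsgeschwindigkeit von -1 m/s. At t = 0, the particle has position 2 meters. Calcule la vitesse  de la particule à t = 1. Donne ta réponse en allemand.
Wir müssen unsere Gleichung für den Snap s(t) = 0 3-mal integrieren. Durch Integration von dem Snap und Verwendung der Anfangsbedingung j(0) = 30, erhalten wir j(t) = 30. Die Stammfunktion von dem Ruck ist die Beschleunigung. Mit a(0) = -4 erhalten wir a(t) = 30·t - 4. Die Stammfunktion von der Beschleunigung, mit v(0) = -1, ergibt die Geschwindigkeit: v(t) = 15·t^2 - 4·t - 1. Aus der Gleichung für die Geschwindigkeit v(t) = 15·t^2 - 4·t - 1, setzen wir t = 1 ein und erhalten v = 10.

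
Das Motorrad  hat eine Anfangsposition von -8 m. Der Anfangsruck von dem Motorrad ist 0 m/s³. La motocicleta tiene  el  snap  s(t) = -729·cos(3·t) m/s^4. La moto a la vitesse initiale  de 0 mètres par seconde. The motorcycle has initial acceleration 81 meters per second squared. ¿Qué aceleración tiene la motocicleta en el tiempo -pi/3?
Para resolver esto, necesitamos tomar 2 antiderivadas de nuestra ecuación del snap s(t) = -729·cos(3·t). La integral del snap, con j(0) = 0, da la sacudida: j(t) = -243·sin(3·t). Tomando ∫j(t)dt y aplicando a(0) = 81, encontramos a(t) = 81·cos(3·t). Usando a(t) = 81·cos(3·t) y sustituyendo t = -pi/3, encontramos a = -81.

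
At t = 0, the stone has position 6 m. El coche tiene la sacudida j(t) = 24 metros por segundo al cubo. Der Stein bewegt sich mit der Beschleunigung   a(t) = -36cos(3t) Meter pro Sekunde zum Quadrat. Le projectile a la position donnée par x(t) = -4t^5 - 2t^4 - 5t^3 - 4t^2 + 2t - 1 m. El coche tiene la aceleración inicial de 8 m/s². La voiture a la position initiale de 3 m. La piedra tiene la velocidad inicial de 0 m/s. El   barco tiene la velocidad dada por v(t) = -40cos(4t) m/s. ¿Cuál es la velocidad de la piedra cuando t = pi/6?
Debemos encontrar la antiderivada de nuestra ecuación de la aceleración a(t) = -36·cos(3·t) 1 vez. Integrando la aceleración y usando la condición inicial v(0) = 0, obtenemos v(t) = -12·sin(3·t). De la ecuación de la velocidad v(t) = -12·sin(3·t), sustituimos t = pi/6 para obtener v = -12.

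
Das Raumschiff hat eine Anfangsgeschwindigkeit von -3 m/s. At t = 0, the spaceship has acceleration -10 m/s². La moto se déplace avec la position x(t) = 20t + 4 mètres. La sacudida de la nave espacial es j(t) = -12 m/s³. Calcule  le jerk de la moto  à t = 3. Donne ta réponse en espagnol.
Para resolver esto, necesitamos tomar 3 derivadas de nuestra ecuación de la posición x(t) = 20·t + 4. Derivando la posición, obtenemos la velocidad: v(t) = 20. Tomando d/dt de v(t), encontramos a(t) = 0. Derivando la aceleración, obtenemos la sacudida: j(t) = 0. Usando j(t) = 0 y sustituyendo t = 3, encontramos j = 0.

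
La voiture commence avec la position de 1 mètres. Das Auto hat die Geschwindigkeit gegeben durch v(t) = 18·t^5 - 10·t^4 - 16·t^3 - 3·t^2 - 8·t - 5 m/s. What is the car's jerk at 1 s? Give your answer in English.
To solve this, we need to take 2 derivatives of our velocity equation v(t) = 18·t^5 - 10·t^4 - 16·t^3 - 3·t^2 - 8·t - 5. Differentiating velocity, we get acceleration: a(t) = 90·t^4 - 40·t^3 - 48·t^2 - 6·t - 8. The derivative of acceleration gives jerk: j(t) = 360·t^3 - 120·t^2 - 96·t - 6. From the given jerk equation j(t) = 360·t^3 - 120·t^2 - 96·t - 6, we substitute t = 1 to get j = 138.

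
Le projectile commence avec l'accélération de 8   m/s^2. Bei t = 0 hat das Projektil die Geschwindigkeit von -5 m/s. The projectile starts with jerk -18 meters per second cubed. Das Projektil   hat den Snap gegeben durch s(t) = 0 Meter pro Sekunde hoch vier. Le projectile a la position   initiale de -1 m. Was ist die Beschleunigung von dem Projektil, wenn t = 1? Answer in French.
Nous devons intégrer notre équation du snap s(t) = 0 2 fois. En intégrant le snap et en utilisant la condition initiale j(0) = -18, nous obtenons j(t) = -18. La primitive du jerk est l'accélération. En utilisant a(0) = 8, nous obtenons a(t) = 8 - 18·t. En utilisant a(t) = 8 - 18·t et en substituant t = 1, nous trouvons a = -10.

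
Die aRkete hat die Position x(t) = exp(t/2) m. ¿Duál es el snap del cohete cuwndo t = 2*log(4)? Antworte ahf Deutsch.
Ausgehend von der Position x(t) = exp(t/2), nehmen wir 4 Ableitungen. Durch Ableiten von der Position erhalten wir die Geschwindigkeit: v(t) = exp(t/2)/2. Die Ableitung von der Geschwindigkeit ergibt die Beschleunigung: a(t) = exp(t/2)/4. Mit d/dt von a(t) finden wir j(t) = exp(t/2)/8. Durch Ableiten von dem Ruck erhalten wir den Snap: s(t) = exp(t/2)/16. Aus der Gleichung für den Snap s(t) = exp(t/2)/16, setzen wir t = 2*log(4) ein und erhalten s = 1/4.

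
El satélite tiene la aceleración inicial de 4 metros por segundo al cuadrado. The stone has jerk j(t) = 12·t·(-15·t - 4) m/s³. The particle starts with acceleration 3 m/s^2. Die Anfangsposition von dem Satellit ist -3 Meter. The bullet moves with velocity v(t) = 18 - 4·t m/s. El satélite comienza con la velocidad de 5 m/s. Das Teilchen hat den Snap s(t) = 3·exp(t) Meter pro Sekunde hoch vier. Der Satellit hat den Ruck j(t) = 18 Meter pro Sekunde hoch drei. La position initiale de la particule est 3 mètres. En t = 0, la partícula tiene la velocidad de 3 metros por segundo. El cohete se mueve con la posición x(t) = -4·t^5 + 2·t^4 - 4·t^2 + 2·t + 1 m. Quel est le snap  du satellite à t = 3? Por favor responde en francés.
Nous devons dériver notre équation du jerk j(t) = 18 1 fois. La dérivée du jerk donne le snap: s(t) = 0. Nous avons le snap s(t) = 0. En substituant t = 3: s(3) = 0.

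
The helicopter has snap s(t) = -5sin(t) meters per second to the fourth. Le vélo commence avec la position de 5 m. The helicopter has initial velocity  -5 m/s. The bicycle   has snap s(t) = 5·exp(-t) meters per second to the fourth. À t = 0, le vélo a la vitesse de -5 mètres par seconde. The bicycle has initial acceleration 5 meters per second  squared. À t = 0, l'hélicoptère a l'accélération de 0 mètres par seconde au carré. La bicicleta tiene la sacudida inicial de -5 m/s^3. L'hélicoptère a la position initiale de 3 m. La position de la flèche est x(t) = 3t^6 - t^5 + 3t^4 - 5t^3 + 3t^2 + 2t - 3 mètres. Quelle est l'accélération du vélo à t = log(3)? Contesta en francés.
Nous devons trouver la primitive de notre équation du snap s(t) = 5·exp(-t) 2 fois. L'intégrale du snap est le jerk. En utilisant j(0) = -5, nous obtenons j(t) = -5·exp(-t). En intégrant le jerk et en utilisant la condition initiale a(0) = 5, nous obtenons a(t) = 5·exp(-t). En utilisant a(t) = 5·exp(-t) et en substituant t = log(3), nous trouvons a = 5/3.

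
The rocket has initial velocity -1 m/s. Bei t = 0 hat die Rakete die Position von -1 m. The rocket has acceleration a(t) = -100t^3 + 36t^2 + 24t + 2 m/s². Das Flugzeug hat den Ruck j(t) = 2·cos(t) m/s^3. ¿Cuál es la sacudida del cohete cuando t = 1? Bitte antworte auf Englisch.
To solve this, we need to take 1 derivative of our acceleration equation a(t) = -100·t^3 + 36·t^2 + 24·t + 2. The derivative of acceleration gives jerk: j(t) = -300·t^2 + 72·t + 24. From the given jerk equation j(t) = -300·t^2 + 72·t + 24, we substitute t = 1 to get j = -204.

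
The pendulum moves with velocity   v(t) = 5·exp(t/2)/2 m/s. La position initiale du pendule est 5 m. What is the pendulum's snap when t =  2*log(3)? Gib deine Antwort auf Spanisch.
Partiendo de la velocidad v(t) = 5·exp(t/2)/2, tomamos 3 derivadas. Derivando la velocidad, obtenemos la aceleración: a(t) = 5·exp(t/2)/4. Derivando la aceleración, obtenemos la sacudida: j(t) = 5·exp(t/2)/8. La derivada de la sacudida da el snap: s(t) = 5·exp(t/2)/16. De la ecuación del snap s(t) = 5·exp(t/2)/16, sustituimos t = 2*log(3) para obtener s = 15/16.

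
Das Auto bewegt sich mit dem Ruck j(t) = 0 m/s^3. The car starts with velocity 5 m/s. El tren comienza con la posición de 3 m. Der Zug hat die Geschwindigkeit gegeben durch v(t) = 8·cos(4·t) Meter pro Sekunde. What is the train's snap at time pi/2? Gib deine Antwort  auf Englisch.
To solve this, we need to take 3 derivatives of our velocity equation v(t) = 8·cos(4·t). Differentiating velocity, we get acceleration: a(t) = -32·sin(4·t). The derivative of acceleration gives jerk: j(t) = -128·cos(4·t). Differentiating jerk, we get snap: s(t) = 512·sin(4·t). From the given snap equation s(t) = 512·sin(4·t), we substitute t = pi/2 to get s = 0.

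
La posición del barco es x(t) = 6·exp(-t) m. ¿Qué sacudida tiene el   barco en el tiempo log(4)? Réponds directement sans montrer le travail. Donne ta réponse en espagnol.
La sacudida en t = log(4) es j = -3/2.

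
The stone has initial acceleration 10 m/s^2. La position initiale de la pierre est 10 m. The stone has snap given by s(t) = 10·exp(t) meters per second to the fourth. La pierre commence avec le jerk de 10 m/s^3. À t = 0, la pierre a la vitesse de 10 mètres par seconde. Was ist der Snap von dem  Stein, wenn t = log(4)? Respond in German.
Mit s(t) = 10·exp(t) und Einsetzen von t = log(4), finden wir s = 40.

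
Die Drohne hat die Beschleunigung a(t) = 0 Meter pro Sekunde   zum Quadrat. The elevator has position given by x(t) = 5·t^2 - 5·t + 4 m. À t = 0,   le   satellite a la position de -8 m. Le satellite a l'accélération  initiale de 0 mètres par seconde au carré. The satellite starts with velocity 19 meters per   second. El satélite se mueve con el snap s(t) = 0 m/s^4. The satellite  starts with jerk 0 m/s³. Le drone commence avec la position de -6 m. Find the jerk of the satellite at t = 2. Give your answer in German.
Wir müssen das Integral unserer Gleichung für den Snap s(t) = 0 1-mal finden. Die Stammfunktion von dem Snap, mit j(0) = 0, ergibt den Ruck: j(t) = 0. Wir haben den Ruck j(t) = 0. Durch Einsetzen von t = 2: j(2) = 0.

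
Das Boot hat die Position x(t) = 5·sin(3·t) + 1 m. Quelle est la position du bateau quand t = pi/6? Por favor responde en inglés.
From the given position equation x(t) = 5·sin(3·t) + 1, we substitute t = pi/6 to get x = 6.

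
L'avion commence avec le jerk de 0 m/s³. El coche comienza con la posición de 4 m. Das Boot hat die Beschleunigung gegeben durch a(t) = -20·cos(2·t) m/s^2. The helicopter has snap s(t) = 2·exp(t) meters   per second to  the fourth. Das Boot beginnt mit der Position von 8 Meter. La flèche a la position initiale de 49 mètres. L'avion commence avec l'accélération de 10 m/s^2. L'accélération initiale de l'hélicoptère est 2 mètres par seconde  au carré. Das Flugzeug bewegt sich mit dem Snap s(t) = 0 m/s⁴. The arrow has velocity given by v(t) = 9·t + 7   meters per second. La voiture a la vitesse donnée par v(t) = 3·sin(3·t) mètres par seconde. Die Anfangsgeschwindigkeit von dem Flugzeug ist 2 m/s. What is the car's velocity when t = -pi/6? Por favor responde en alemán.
Mit v(t) = 3·sin(3·t) und Einsetzen von t = -pi/6, finden wir v = -3.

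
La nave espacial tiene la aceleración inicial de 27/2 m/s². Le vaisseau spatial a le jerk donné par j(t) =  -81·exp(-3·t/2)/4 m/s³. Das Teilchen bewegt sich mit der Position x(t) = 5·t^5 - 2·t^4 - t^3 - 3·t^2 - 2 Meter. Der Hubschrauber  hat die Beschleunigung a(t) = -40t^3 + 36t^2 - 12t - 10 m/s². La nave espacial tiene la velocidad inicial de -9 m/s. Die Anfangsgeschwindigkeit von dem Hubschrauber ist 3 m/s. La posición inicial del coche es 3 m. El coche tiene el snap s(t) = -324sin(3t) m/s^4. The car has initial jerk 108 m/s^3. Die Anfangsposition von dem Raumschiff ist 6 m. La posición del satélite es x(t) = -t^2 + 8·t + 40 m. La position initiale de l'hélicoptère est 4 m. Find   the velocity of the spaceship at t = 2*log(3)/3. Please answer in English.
We need to integrate our jerk equation j(t) = -81·exp(-3·t/2)/4 2 times. Finding the integral of j(t) and using a(0) = 27/2: a(t) = 27·exp(-3·t/2)/2. Integrating acceleration and using the initial condition v(0) = -9, we get v(t) = -9·exp(-3·t/2). Using v(t) = -9·exp(-3·t/2) and substituting t = 2*log(3)/3, we find v = -3.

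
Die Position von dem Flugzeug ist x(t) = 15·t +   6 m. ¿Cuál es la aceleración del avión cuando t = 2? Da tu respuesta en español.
Partiendo de la posición x(t) = 15·t + 6, tomamos 2 derivadas. Tomando d/dt de x(t), encontramos v(t) = 15. La derivada de la velocidad da la aceleración: a(t) = 0. Usando a(t) = 0 y sustituyendo t = 2, encontramos a = 0.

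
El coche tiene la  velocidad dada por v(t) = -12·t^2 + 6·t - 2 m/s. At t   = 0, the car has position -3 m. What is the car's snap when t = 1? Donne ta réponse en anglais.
We must differentiate our velocity equation v(t) = -12·t^2 + 6·t - 2 3 times. The derivative of velocity gives acceleration: a(t) = 6 - 24·t. Taking d/dt of a(t), we find j(t) = -24. Differentiating jerk, we get snap: s(t) = 0. Using s(t) = 0 and substituting t = 1, we find s = 0.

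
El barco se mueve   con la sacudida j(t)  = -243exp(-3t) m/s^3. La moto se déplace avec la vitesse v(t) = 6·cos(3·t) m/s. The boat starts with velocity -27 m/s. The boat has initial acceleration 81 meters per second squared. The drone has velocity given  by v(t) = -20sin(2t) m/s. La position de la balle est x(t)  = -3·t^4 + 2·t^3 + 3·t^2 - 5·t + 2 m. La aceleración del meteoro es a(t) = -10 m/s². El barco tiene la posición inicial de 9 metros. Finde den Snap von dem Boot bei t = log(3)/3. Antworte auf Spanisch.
Para resolver esto, necesitamos tomar 1 derivada de nuestra ecuación de la sacudida j(t) = -243·exp(-3·t). La derivada de la sacudida da el snap: s(t) = 729·exp(-3·t). De la ecuación del snap s(t) = 729·exp(-3·t), sustituimos t = log(3)/3 para obtener s = 243.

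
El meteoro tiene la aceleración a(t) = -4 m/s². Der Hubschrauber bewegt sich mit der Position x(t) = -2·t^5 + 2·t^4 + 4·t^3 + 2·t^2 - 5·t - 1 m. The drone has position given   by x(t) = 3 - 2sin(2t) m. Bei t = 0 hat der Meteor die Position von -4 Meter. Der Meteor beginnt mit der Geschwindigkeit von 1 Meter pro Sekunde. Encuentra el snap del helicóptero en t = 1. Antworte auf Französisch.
Nous devons dériver notre équation de la position x(t) = -2·t^5 + 2·t^4 + 4·t^3 + 2·t^2 - 5·t - 1 4 fois. En dérivant la position, nous obtenons la vitesse: v(t) = -10·t^4 + 8·t^3 + 12·t^2 + 4·t - 5. En dérivant la vitesse, nous obtenons l'accélération: a(t) = -40·t^3 + 24·t^2 + 24·t + 4. La dérivée de l'accélération donne le jerk: j(t) = -120·t^2 + 48·t + 24. La dérivée du jerk donne le snap: s(t) = 48 - 240·t. En utilisant s(t) = 48 - 240·t et en substituant t = 1, nous trouvons s = -192.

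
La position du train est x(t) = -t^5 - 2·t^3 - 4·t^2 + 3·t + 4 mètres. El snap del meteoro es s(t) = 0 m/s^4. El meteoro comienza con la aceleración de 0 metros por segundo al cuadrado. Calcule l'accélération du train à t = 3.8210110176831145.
Pour résoudre ceci, nous devons prendre 2 dérivées de notre équation de la position x(t) = -t^5 - 2·t^3 - 4·t^2 + 3·t + 4. En prenant d/dt de x(t), nous trouvons v(t) = -5·t^4 - 6·t^2 - 8·t + 3. En prenant d/dt de v(t), nous trouvons a(t) = -20·t^3 - 12·t - 8. De l'équation de l'accélération a(t) = -20·t^3 - 12·t - 8, nous substituons t = 3.8210110176831145 pour obtenir a = -1169.59691697754.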